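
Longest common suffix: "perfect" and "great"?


Word 1: "perfect"
Word 2: "great"
Comparing from end:
  Pos -1: 't' == 't'
  Pos -2: 'c' != 'a' (stop)
LCS = "t" (length 1)


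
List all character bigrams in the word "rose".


Word: "rose" (length 4)
Number of bigrams = 4 - 2 + 1 = 3
  Position 0: "ro"
  Position 1: "os"
  Position 2: "se"
Bigrams = "ro", "os", "se"


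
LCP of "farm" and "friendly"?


Word 1: "farm"
Word 2: "friendly"
Comparing from start:
  Pos 0: 'f' == 'f'
  Pos 1: 'a' != 'r' (stop)
LCP = "f" (length 1)


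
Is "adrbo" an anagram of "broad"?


Word 1: "broad" → sorted: abdor
Word 2: "adrbo" → sorted: abdor
Same letters? abdor == abdor
Anagram = Yes


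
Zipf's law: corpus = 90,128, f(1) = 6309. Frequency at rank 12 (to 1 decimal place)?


Zipf's law: f(r) = f(1) / r
f(1) = 6309
f(12) = 6309 / 12
= 525.8 occurrences


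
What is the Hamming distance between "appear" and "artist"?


Comparing character by character (same length = 6):
  Pos 0: 'a' vs 'a' =
  Pos 1: 'p' vs 'r' !=
  Pos 2: 'p' vs 't' !=
  Pos 3: 'e' vs 'i' !=
  Pos 4: 'a' vs 's' !=
  Pos 5: 'r' vs 't' !=
Hamming distance = 5


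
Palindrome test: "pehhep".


Word: "pehhep"
Reversed: "pehhep"
Forward == Backward? pehhep == pehhep
Palindrome = Yes


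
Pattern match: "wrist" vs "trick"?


Pattern of "wrist": [0, 1, 2, 3, 4]
Pattern of "trick": [0, 1, 2, 3, 4]
Patterns match
Same pattern = Yes


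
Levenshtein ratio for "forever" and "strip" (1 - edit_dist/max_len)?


Word 1: "forever" (length 7)
Word 2: "strip" (length 5)
One optimal edit sequence:
  1. substitute 'f' -> 's'  (+1)
  2. substitute 'o' -> 't'  (+1)
  3. keep 'r'
  4. delete 'e'  (+1)
  5. delete 'v'  (+1)
  6. substitute 'e' -> 'i'  (+1)
  7. substitute 'r' -> 'p'  (+1)
Edit distance = 6
Max length = max(7, 5) = 7
Similarity = 1 - 6/7
= 0.1429


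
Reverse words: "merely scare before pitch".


Original: "merely scare before pitch"
Words (1..n): merely | scare | before | pitch
Reversed (n..1): pitch | before | scare | merely
Result = "pitch before scare merely"


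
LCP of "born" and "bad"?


Word 1: "born"
Word 2: "bad"
Comparing from start:
  Pos 0: 'b' == 'b'
  Pos 1: 'o' != 'a' (stop)
LCP = "b" (length 1)


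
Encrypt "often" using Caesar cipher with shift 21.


Word: "often"
Shift: 21
Each letter → (letter + shift) mod 26:
  'o' (14) + 21 = 9 → 'j'
  'f' (5) + 21 = 0 → 'a'
  't' (19) + 21 = 14 → 'o'
  'e' (4) + 21 = 25 → 'z'
  'n' (13) + 21 = 8 → 'i'
Result = "jaozi"


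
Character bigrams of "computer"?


Word: "computer" (length 8)
Number of bigrams = 8 - 2 + 1 = 7
  Position 0: "co"
  Position 1: "om"
  Position 2: "mp"
  Position 3: "pu"
  Position 4: "ut"
  Position 5: "te"
  Position 6: "er"
Bigrams = "co", "om", "mp", "pu", "ut", "te", "er"


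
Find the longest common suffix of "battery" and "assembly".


Word 1: "battery"
Word 2: "assembly"
Comparing from end:
  Pos -1: 'y' == 'y'
  Pos -2: 'r' != 'l' (stop)
LCS = "y" (length 1)


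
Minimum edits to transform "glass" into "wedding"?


Word 1: "glass" (length 5)
Word 2: "wedding" (length 7)
One optimal edit sequence (insert/delete/substitute each cost 1):
  1. insert 'w'  (+1)
  2. insert 'e'  (+1)
  3. substitute 'g' -> 'd'  (+1)
  4. substitute 'l' -> 'd'  (+1)
  5. substitute 'a' -> 'i'  (+1)
  6. substitute 's' -> 'n'  (+1)
  7. substitute 's' -> 'g'  (+1)
Total edit operations: 7
Edit distance = 7


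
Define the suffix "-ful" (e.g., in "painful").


Suffix: -ful
Example: painful (pain + -ful)
Meaning = full of


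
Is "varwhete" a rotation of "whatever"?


Word: "whatever", Candidate: "varwhete"
Method: check if candidate is substring of word+word
"whateverwhatever" contains "varwhete"? No
Is rotation = No


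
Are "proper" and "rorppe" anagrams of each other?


Word 1: "proper" → sorted: eopprr
Word 2: "rorppe" → sorted: eopprr
Same letters? eopprr == eopprr
Anagram = Yes


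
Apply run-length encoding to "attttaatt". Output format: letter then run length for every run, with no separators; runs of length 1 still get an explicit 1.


String: "attttaatt"
Scanning for consecutive runs:
  'a' x 1
  't' x 4
  'a' x 2
  't' x 2
RLE = "a1t4a2t2"


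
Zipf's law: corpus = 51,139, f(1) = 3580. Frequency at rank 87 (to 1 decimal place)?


Zipf's law: f(r) = f(1) / r
f(1) = 3580
f(87) = 3580 / 87
= 41.1 occurrences


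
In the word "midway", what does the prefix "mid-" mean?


Prefix: mid-
Example: midway = mid- + way
Meaning = middle


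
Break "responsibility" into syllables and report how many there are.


Word: "responsibility"
Syllable breakdown: re · spon · si · bil · i · ty
Counting: 6 parts
= 6 syllables


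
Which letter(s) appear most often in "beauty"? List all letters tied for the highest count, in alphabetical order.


Word: "beauty"
Letter counts:
  'a': 1
  'b': 1
  'e': 1
  't': 1
  'u': 1
  'y': 1
Maximum count = 1
Most frequent = 'a', 'b', 'e', 't', 'u', 'y' (1 time each)


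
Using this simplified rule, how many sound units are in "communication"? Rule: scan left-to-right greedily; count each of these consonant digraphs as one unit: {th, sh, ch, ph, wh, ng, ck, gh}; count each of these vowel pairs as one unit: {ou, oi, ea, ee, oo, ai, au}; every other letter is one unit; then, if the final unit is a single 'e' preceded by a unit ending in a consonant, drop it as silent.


Word: "communication" (13 letters)
Left-to-right scan:
  (1) 'c' (letter)
  (2) 'o' (letter)
  (3) 'm' (letter)
  (4) 'm' (letter)
  (5) 'u' (letter)
  (6) 'n' (letter)
  (7) 'i' (letter)
  (8) 'c' (letter)
  (9) 'a' (letter)
  (10) 't' (letter)
  (11) 'i' (letter)
  (12) 'o' (letter)
  (13) 'n' (letter)
Units from scan: 13
Sound units = 13 units


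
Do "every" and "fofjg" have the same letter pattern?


Pattern of "every": [0, 1, 0, 2, 3]
Pattern of "fofjg": [0, 1, 0, 2, 3]
Patterns match
Same pattern = Yes


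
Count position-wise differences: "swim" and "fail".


Comparing character by character (same length = 4):
  Pos 0: 's' vs 'f' !=
  Pos 1: 'w' vs 'a' !=
  Pos 2: 'i' vs 'i' =
  Pos 3: 'm' vs 'l' !=
Hamming distance = 3


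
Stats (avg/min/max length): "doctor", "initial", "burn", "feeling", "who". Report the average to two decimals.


Lengths: "doctor"=6, "initial"=7, "burn"=4, "feeling"=7, "who"=3
Sum = 27, Count = 5
Average = 27/5 = 5.40
= avg=5.40, min=3, max=7


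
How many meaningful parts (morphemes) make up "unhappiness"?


Word: "unhappiness"
Morphemes: un- / happi / -ness
Each morpheme carries meaning
= 3 morphemes


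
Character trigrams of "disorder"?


Word: "disorder" (length 8)
Number of trigrams = 8 - 3 + 1 = 6
  Position 0: "dis"
  Position 1: "iso"
  Position 2: "sor"
  Position 3: "ord"
  Position 4: "rde"
  Position 5: "der"
Trigrams = "dis", "iso", "sor", "ord", "rde", "der"


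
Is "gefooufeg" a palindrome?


Word: "gefooufeg"
Reversed: "gefuoofeg"
Forward == Backward? gefooufeg != gefuoofeg
Palindrome = No


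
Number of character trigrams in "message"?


Word: "message" (length 7)
Number of 3-grams = length - 3 + 1 = 7 - 3 + 1
= 5


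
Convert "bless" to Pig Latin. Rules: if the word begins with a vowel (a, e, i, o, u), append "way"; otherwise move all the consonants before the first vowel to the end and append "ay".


Word: "bless"
Starts with consonant(s) → move to end, add 'ay'
Consonant cluster: "bl"
Pig Latin = "essblay"


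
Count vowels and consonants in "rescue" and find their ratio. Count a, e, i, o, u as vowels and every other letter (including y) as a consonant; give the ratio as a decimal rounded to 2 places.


Word: "rescue"
Vowels (a,e,i,o,u): 3
Consonants: 3
Ratio = 3/3
= 1.00


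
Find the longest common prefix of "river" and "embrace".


Word 1: "river"
Word 2: "embrace"
Comparing from start:
  Pos 0: 'r' != 'e' (stop)
LCP = "" (length 0)


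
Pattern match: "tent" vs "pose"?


Pattern of "tent": [0, 1, 2, 0]
Pattern of "pose": [0, 1, 2, 3]
Patterns do not match
Same pattern = No


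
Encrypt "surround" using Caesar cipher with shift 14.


Word: "surround"
Shift: 14
Each letter → (letter + shift) mod 26:
  's' (18) + 14 = 6 → 'g'
  'u' (20) + 14 = 8 → 'i'
  'r' (17) + 14 = 5 → 'f'
  'r' (17) + 14 = 5 → 'f'
  'o' (14) + 14 = 2 → 'c'
  'u' (20) + 14 = 8 → 'i'
  'n' (13) + 14 = 1 → 'b'
  'd' (3) + 14 = 17 → 'r'
Result = "giffcibr"


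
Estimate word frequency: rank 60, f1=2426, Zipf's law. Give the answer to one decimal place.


Zipf's law: f(r) = f(1) / r
f(1) = 2426
f(60) = 2426 / 60
= 40.4 occurrences


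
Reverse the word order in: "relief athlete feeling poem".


Original: "relief athlete feeling poem"
Words (1..n): relief | athlete | feeling | poem
Reversed (n..1): poem | feeling | athlete | relief
Result = "poem feeling athlete relief"


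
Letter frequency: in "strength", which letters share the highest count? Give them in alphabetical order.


Word: "strength"
Letter counts:
  'e': 1
  'g': 1
  'h': 1
  'n': 1
  'r': 1
  's': 1
  't': 2
Maximum count = 2
Most frequent = 't' (2 times each)


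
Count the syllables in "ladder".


Word: "ladder"
Syllable breakdown: lad-der
Counting: 2 parts
= 2 syllables


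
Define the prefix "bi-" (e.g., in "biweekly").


Prefix: bi-
Example: biweekly (bi- + weekly)
Meaning = two


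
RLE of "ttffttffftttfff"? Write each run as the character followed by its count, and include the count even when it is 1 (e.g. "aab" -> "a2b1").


String: "ttffttffftttfff"
Scanning for consecutive runs:
  't' x 2
  'f' x 2
  't' x 2
  'f' x 3
  't' x 3
  'f' x 3
RLE = "t2f2t2f3t3f3"


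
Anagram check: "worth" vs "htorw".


Word 1: "worth" → sorted: hortw
Word 2: "htorw" → sorted: hortw
Same letters? hortw == hortw
Anagram = Yes


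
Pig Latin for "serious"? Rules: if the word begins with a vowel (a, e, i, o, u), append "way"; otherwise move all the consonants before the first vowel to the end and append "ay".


Word: "serious"
Starts with consonant(s) → move to end, add 'ay'
Consonant cluster: "s"
Pig Latin = "erioussay"


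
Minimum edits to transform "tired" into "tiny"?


Word 1: "tired" (length 5)
Word 2: "tiny" (length 4)
One optimal edit sequence (insert/delete/substitute each cost 1):
  1. keep 't'
  2. keep 'i'
  3. delete 'r'  (+1)
  4. substitute 'e' -> 'n'  (+1)
  5. substitute 'd' -> 'y'  (+1)
Total edit operations: 3
Edit distance = 3


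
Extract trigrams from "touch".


Word: "touch" (length 5)
Number of trigrams = 5 - 3 + 1 = 3
  Position 0: "tou"
  Position 1: "ouc"
  Position 2: "uch"
Trigrams = "tou", "ouc", "uch"


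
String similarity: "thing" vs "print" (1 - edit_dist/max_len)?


Word 1: "thing" (length 5)
Word 2: "print" (length 5)
One optimal edit sequence:
  1. substitute 't' -> 'p'  (+1)
  2. substitute 'h' -> 'r'  (+1)
  3. keep 'i'
  4. keep 'n'
  5. substitute 'g' -> 't'  (+1)
Edit distance = 3
Max length = max(5, 5) = 5
Similarity = 1 - 3/5
= 0.4000


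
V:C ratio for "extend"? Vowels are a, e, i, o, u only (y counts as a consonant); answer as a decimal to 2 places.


Word: "extend"
Vowels (a,e,i,o,u): 2
Consonants: 4
Ratio = 2/4
= 0.50


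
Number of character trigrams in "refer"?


Word: "refer" (length 5)
Number of 3-grams = length - 3 + 1 = 5 - 3 + 1
= 3


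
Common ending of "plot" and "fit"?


Word 1: "plot"
Word 2: "fit"
Comparing from end:
  Pos -1: 't' == 't'
  Pos -2: 'o' != 'i' (stop)
LCS = "t" (length 1)


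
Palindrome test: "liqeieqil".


Word: "liqeieqil"
Reversed: "liqeieqil"
Forward == Backward? liqeieqil == liqeieqil
Palindrome = Yes


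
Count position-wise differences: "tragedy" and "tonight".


Comparing character by character (same length = 7):
  Pos 0: 't' vs 't' =
  Pos 1: 'r' vs 'o' !=
  Pos 2: 'a' vs 'n' !=
  Pos 3: 'g' vs 'i' !=
  Pos 4: 'e' vs 'g' !=
  Pos 5: 'd' vs 'h' !=
  Pos 6: 'y' vs 't' !=
Hamming distance = 6


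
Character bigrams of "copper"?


Word: "copper" (length 6)
Number of bigrams = 6 - 2 + 1 = 5
  Position 0: "co"
  Position 1: "op"
  Position 2: "pp"
  Position 3: "pe"
  Position 4: "er"
Bigrams = "co", "op", "pp", "pe", "er"


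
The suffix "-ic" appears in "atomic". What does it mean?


Suffix: -ic
Example: atomic (atom + -ic)
Meaning = relating to


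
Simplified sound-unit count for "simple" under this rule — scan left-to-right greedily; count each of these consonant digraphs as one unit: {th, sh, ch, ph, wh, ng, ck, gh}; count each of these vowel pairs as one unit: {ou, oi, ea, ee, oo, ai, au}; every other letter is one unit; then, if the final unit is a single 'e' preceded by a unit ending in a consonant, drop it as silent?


Word: "simple" (6 letters)
Left-to-right scan:
  [1] 's' (letter)
  [2] 'i' (letter)
  [3] 'm' (letter)
  [4] 'p' (letter)
  [5] 'l' (letter)
  [6] 'e' (letter)
Units from scan: 6
Final unit is 'e' after a consonant -> drop as silent (-1)
Sound units = 5 units


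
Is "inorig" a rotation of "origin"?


Word: "origin", Candidate: "inorig"
Method: check if candidate is substring of word+word
"originorigin" contains "inorig"? Yes
Is rotation = Yes


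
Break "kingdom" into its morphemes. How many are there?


Word: "kingdom"
Morphemes: king / -dom
Each morpheme carries meaning
= 2 morphemes


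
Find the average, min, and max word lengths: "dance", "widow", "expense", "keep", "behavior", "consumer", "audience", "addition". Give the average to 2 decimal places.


Lengths: "dance"=5, "widow"=5, "expense"=7, "keep"=4, "behavior"=8, "consumer"=8, "audience"=8, "addition"=8
Sum = 53, Count = 8
Average = 53/8 = 6.63
= avg=6.63, min=4, max=8


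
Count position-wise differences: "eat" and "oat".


Comparing character by character (same length = 3):
  Pos 0: 'e' vs 'o' !=
  Pos 1: 'a' vs 'a' =
  Pos 2: 't' vs 't' =
Hamming distance = 1


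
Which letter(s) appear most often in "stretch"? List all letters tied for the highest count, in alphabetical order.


Word: "stretch"
Letter counts:
  'c': 1
  'e': 1
  'h': 1
  'r': 1
  's': 1
  't': 2
Maximum count = 2
Most frequent = 't' (2 times each)


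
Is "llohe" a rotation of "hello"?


Word: "hello", Candidate: "llohe"
Method: check if candidate is substring of word+word
"hellohello" contains "llohe"? Yes
Is rotation = Yes


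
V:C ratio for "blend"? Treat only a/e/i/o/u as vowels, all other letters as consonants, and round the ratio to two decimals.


Word: "blend"
Vowels (a,e,i,o,u): 1
Consonants: 4
Ratio = 1/4
= 0.25


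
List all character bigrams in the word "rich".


Word: "rich" (length 4)
Number of bigrams = 4 - 2 + 1 = 3
  Position 0: "ri"
  Position 1: "ic"
  Position 2: "ch"
Bigrams = "ri", "ic", "ch"


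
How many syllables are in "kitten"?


Word: "kitten"
Syllable breakdown: kit-ten
Counting: 2 parts
= 2 syllables


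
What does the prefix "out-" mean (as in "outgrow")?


Prefix: out-
Example: outgrow = out- + grow
Meaning = surpass


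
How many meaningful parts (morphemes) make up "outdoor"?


Word: "outdoor"
Morphemes: out- | door
Each morpheme carries meaning
= 2 morphemes


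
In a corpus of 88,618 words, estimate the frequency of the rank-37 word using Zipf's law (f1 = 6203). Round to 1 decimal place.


Zipf's law: f(r) = f(1) / r
f(1) = 6203
f(37) = 6203 / 37
= 167.6 occurrences


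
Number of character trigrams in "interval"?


Word: "interval" (length 8)
Number of 3-grams = length - 3 + 1 = 8 - 3 + 1
= 6


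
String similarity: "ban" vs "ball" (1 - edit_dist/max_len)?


Word 1: "ban" (length 3)
Word 2: "ball" (length 4)
One optimal edit sequence:
  1. keep 'b'
  2. keep 'a'
  3. insert 'l'  (+1)
  4. substitute 'n' -> 'l'  (+1)
Edit distance = 2
Max length = max(3, 4) = 4
Similarity = 1 - 2/4
= 0.5000


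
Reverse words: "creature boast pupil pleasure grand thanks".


Original: "creature boast pupil pleasure grand thanks"
Words (1..n): creature | boast | pupil | pleasure | grand | thanks
Reversed (n..1): thanks | grand | pleasure | pupil | boast | creature
Result = "thanks grand pleasure pupil boast creature"


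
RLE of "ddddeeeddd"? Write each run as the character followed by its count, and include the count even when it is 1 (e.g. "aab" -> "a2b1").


String: "ddddeeeddd"
Scanning for consecutive runs:
  'd' x 4
  'e' x 3
  'd' x 3
RLE = "d4e3d3"


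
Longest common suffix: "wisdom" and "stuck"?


Word 1: "wisdom"
Word 2: "stuck"
Comparing from end:
  Pos -1: 'm' != 'k' (stop)
LCS = "" (length 0)


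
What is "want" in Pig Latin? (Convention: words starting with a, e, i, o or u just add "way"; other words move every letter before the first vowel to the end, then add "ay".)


Word: "want"
Starts with consonant(s) → move to end, add 'ay'
Consonant cluster: "w"
Pig Latin = "antway"


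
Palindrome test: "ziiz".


Word: "ziiz"
Reversed: "ziiz"
Forward == Backward? ziiz == ziiz
Palindrome = Yes


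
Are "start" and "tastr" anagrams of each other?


Word 1: "start" → sorted: arstt
Word 2: "tastr" → sorted: arstt
Same letters? arstt == arstt
Anagram = Yes


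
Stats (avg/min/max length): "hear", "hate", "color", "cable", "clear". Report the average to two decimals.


Lengths: "hear"=4, "hate"=4, "color"=5, "cable"=5, "clear"=5
Sum = 23, Count = 5
Average = 23/5 = 4.60
= avg=4.60, min=4, max=5


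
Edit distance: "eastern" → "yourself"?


Word 1: "eastern" (length 7)
Word 2: "yourself" (length 8)
One optimal edit sequence (insert/delete/substitute each cost 1):
  1. insert 'y'  (+1)
  2. substitute 'e' -> 'o'  (+1)
  3. substitute 'a' -> 'u'  (+1)
  4. substitute 's' -> 'r'  (+1)
  5. substitute 't' -> 's'  (+1)
  6. keep 'e'
  7. substitute 'r' -> 'l'  (+1)
  8. substitute 'n' -> 'f'  (+1)
Total edit operations: 7
Edit distance = 7


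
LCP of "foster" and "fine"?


Word 1: "foster"
Word 2: "fine"
Comparing from start:
  Pos 0: 'f' == 'f'
  Pos 1: 'o' != 'i' (stop)
LCP = "f" (length 1)


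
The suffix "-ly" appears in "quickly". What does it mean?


Suffix: -ly
As in: quickly -> quick + -ly
Meaning = in a manner


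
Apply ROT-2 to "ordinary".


Word: "ordinary"
Shift: 2
Each letter → (letter + shift) mod 26:
  'o' (14) + 2 = 16 → 'q'
  'r' (17) + 2 = 19 → 't'
  'd' (3) + 2 = 5 → 'f'
  'i' (8) + 2 = 10 → 'k'
  'n' (13) + 2 = 15 → 'p'
  'a' (0) + 2 = 2 → 'c'
  'r' (17) + 2 = 19 → 't'
  'y' (24) + 2 = 0 → 'a'
Result = "qtfkpcta"


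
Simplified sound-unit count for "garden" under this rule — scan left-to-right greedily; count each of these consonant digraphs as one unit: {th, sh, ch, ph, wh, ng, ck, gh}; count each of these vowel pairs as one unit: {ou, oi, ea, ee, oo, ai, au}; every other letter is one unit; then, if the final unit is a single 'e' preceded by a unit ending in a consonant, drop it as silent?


Word: "garden" (6 letters)
Left-to-right scan:
  [1] 'g' (letter)
  [2] 'a' (letter)
  [3] 'r' (letter)
  [4] 'd' (letter)
  [5] 'e' (letter)
  [6] 'n' (letter)
Units from scan: 6
Sound units = 6 units


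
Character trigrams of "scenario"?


Word: "scenario" (length 8)
Number of trigrams = 8 - 3 + 1 = 6
  Position 0: "sce"
  Position 1: "cen"
  Position 2: "ena"
  Position 3: "nar"
  Position 4: "ari"
  Position 5: "rio"
Trigrams = "sce", "cen", "ena", "nar", "ari", "rio"


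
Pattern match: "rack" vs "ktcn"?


Pattern of "rack": [0, 1, 2, 3]
Pattern of "ktcn": [0, 1, 2, 3]
Patterns match
Same pattern = Yes


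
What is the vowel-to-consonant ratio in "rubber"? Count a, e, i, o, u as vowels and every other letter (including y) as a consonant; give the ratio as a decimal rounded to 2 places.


Word: "rubber"
Vowels (a,e,i,o,u): 2
Consonants: 4
Ratio = 2/4
= 0.50


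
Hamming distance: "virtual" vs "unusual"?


Comparing character by character (same length = 7):
  Pos 0: 'v' vs 'u' !=
  Pos 1: 'i' vs 'n' !=
  Pos 2: 'r' vs 'u' !=
  Pos 3: 't' vs 's' !=
  Pos 4: 'u' vs 'u' =
  Pos 5: 'a' vs 'a' =
  Pos 6: 'l' vs 'l' =
Hamming distance = 4


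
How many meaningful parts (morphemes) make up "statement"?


Word: "statement"
Morphemes: state / -ment
Each morpheme carries meaning
= 2 morphemes


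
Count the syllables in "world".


Word: "world"
Syllable breakdown: world
Counting: 1 part
= 1 syllable


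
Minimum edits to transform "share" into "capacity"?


Word 1: "share" (length 5)
Word 2: "capacity" (length 8)
One optimal edit sequence (insert/delete/substitute each cost 1):
  1. insert 'c'  (+1)
  2. substitute 's' -> 'a'  (+1)
  3. substitute 'h' -> 'p'  (+1)
  4. keep 'a'
  5. insert 'c'  (+1)
  6. insert 'i'  (+1)
  7. substitute 'r' -> 't'  (+1)
  8. substitute 'e' -> 'y'  (+1)
Total edit operations: 7
Edit distance = 7


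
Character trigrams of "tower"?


Word: "tower" (length 5)
Number of trigrams = 5 - 3 + 1 = 3
  Position 0: "tow"
  Position 1: "owe"
  Position 2: "wer"
Trigrams = "tow", "owe", "wer"


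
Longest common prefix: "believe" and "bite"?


Word 1: "believe"
Word 2: "bite"
Comparing from start:
  Pos 0: 'b' == 'b'
  Pos 1: 'e' != 'i' (stop)
LCP = "b" (length 1)


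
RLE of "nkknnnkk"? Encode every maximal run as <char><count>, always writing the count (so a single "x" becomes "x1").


String: "nkknnnkk"
Scanning for consecutive runs:
  'n' x 1
  'k' x 2
  'n' x 3
  'k' x 2
RLE = "n1k2n3k2"


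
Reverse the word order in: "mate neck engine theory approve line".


Original: "mate neck engine theory approve line"
Words (1..n): mate | neck | engine | theory | approve | line
Reversed (n..1): line | approve | theory | engine | neck | mate
Result = "line approve theory engine neck mate"


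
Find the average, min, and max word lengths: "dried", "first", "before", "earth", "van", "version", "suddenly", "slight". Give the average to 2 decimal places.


Lengths: "dried"=5, "first"=5, "before"=6, "earth"=5, "van"=3, "version"=7, "suddenly"=8, "slight"=6
Sum = 45, Count = 8
Average = 45/8 = 5.63
= avg=5.63, min=3, max=8


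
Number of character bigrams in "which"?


Word: "which" (length 5)
Number of 2-grams = length - 2 + 1 = 5 - 2 + 1
= 4


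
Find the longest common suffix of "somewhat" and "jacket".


Word 1: "somewhat"
Word 2: "jacket"
Comparing from end:
  Pos -1: 't' == 't'
  Pos -2: 'a' != 'e' (stop)
LCS = "t" (length 1)


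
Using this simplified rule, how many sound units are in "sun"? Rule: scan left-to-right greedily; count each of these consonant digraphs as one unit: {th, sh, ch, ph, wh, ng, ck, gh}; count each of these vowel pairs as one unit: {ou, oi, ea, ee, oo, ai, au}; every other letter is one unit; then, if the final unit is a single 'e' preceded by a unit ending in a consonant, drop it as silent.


Word: "sun" (3 letters)
Left-to-right scan:
  (1) 's' (letter)
  (2) 'u' (letter)
  (3) 'n' (letter)
Units from scan: 3
Sound units = 3 units


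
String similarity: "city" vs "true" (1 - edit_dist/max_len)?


Word 1: "city" (length 4)
Word 2: "true" (length 4)
One optimal edit sequence:
  1. substitute 'c' -> 't'  (+1)
  2. substitute 'i' -> 'r'  (+1)
  3. substitute 't' -> 'u'  (+1)
  4. substitute 'y' -> 'e'  (+1)
Edit distance = 4
Max length = max(4, 4) = 4
Similarity = 1 - 4/4
= 0.0000


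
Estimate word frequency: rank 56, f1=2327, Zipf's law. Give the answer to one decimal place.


Zipf's law: f(r) = f(1) / r
f(1) = 2327
f(56) = 2327 / 56
= 41.6 occurrences


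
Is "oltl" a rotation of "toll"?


Word: "toll", Candidate: "oltl"
Method: check if candidate is substring of word+word
"tolltoll" contains "oltl"? No
Is rotation = No


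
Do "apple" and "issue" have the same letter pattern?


Pattern of "apple": [0, 1, 1, 2, 3]
Pattern of "issue": [0, 1, 1, 2, 3]
Patterns match
Same pattern = Yes


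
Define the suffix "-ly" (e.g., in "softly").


Suffix: -ly
Example: softly (soft + -ly)
Meaning = in a manner


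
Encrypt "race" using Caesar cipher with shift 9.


Word: "race"
Shift: 9
Each letter → (letter + shift) mod 26:
  'r' (17) + 9 = 0 → 'a'
  'a' (0) + 9 = 9 → 'j'
  'c' (2) + 9 = 11 → 'l'
  'e' (4) + 9 = 13 → 'n'
Result = "ajln"


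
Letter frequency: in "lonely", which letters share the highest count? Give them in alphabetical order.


Word: "lonely"
Letter counts:
  'e': 1
  'l': 2
  'n': 1
  'o': 1
  'y': 1
Maximum count = 2
Most frequent = 'l' (2 times each)


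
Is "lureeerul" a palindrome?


Word: "lureeerul"
Reversed: "lureeerul"
Forward == Backward? lureeerul == lureeerul
Palindrome = Yes


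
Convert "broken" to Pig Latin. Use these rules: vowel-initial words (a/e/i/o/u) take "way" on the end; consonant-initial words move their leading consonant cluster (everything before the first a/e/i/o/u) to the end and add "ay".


Word: "broken"
Starts with consonant(s) → move to end, add 'ay'
Consonant cluster: "br"
Pig Latin = "okenbray"


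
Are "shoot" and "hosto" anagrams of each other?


Word 1: "shoot" → sorted: hoost
Word 2: "hosto" → sorted: hoost
Same letters? hoost == hoost
Anagram = Yes


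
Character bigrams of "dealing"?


Word: "dealing" (length 7)
Number of bigrams = 7 - 2 + 1 = 6
  Position 0: "de"
  Position 1: "ea"
  Position 2: "al"
  Position 3: "li"
  Position 4: "in"
  Position 5: "ng"
Bigrams = "de", "ea", "al", "li", "in", "ng"


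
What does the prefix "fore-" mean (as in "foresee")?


Prefix: fore-
Example: foresee (fore- + see)
Meaning = before


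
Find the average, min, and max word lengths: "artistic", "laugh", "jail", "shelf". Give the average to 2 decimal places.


Lengths: "artistic"=8, "laugh"=5, "jail"=4, "shelf"=5
Sum = 22, Count = 4
Average = 22/4 = 5.50
= avg=5.50, min=4, max=8


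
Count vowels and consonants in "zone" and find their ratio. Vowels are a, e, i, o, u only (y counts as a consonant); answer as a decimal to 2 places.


Word: "zone"
Vowels (a,e,i,o,u): 2
Consonants: 2
Ratio = 2/2
= 1.00


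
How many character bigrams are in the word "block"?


Word: "block" (length 5)
Number of 2-grams = length - 2 + 1 = 5 - 2 + 1
= 4


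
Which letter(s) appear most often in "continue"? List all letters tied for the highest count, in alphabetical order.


Word: "continue"
Letter counts:
  'c': 1
  'e': 1
  'i': 1
  'n': 2
  'o': 1
  't': 1
  'u': 1
Maximum count = 2
Most frequent = 'n' (2 times each)


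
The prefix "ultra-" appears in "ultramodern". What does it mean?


Prefix: ultra-
As in: ultramodern -> ultra- + modern
Meaning = beyond


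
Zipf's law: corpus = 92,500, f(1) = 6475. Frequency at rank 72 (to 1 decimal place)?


Zipf's law: f(r) = f(1) / r
f(1) = 6475
f(72) = 6475 / 72
= 89.9 occurrences


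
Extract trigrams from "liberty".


Word: "liberty" (length 7)
Number of trigrams = 7 - 3 + 1 = 5
  Position 0: "lib"
  Position 1: "ibe"
  Position 2: "ber"
  Position 3: "ert"
  Position 4: "rty"
Trigrams = "lib", "ibe", "ber", "ert", "rty"


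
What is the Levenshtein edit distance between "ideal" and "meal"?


Word 1: "ideal" (length 5)
Word 2: "meal" (length 4)
One optimal edit sequence (insert/delete/substitute each cost 1):
  1. delete 'i'  (+1)
  2. substitute 'd' -> 'm'  (+1)
  3. keep 'e'
  4. keep 'a'
  5. keep 'l'
Total edit operations: 2
Edit distance = 2


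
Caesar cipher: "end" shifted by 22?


Word: "end"
Shift: 22
Each letter → (letter + shift) mod 26:
  'e' (4) + 22 = 0 → 'a'
  'n' (13) + 22 = 9 → 'j'
  'd' (3) + 22 = 25 → 'z'
Result = "ajz"


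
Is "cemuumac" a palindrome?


Word: "cemuumac"
Reversed: "camuumec"
Forward == Backward? cemuumac != camuumec
Palindrome = No


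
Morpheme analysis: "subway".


Word: "subway"
Morphemes: sub- / way
Each morpheme carries meaning
= 2 morphemes


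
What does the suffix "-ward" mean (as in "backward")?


Suffix: -ward
Example: backward = back + -ward
Meaning = in the direction of


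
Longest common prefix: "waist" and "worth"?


Word 1: "waist"
Word 2: "worth"
Comparing from start:
  Pos 0: 'w' == 'w'
  Pos 1: 'a' != 'o' (stop)
LCP = "w" (length 1)


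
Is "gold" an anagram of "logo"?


Word 1: "logo" → sorted: gloo
Word 2: "gold" → sorted: dglo
Same letters? gloo != dglo
Anagram = No


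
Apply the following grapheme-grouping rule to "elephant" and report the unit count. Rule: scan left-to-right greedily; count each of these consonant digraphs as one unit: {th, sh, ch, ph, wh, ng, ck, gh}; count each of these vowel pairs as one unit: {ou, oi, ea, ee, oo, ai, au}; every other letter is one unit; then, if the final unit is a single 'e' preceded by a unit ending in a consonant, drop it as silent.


Word: "elephant" (8 letters)
Left-to-right scan:
  (1) 'e' (letter)
  (2) 'l' (letter)
  (3) 'e' (letter)
  (4) 'ph' (digraph)
  (5) 'a' (letter)
  (6) 'n' (letter)
  (7) 't' (letter)
Units from scan: 7
Sound units = 7 units


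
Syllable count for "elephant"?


Word: "elephant"
Syllable breakdown: el-e-phant
Counting: 3 parts
= 3 syllables


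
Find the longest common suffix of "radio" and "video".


Word 1: "radio"
Word 2: "video"
Comparing from end:
  Pos -1: 'o' == 'o'
  Pos -2: 'i' != 'e' (stop)
LCS = "o" (length 1)


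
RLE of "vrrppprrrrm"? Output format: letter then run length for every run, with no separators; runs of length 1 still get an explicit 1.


String: "vrrppprrrrm"
Scanning for consecutive runs:
  'v' x 1
  'r' x 2
  'p' x 3
  'r' x 4
  'm' x 1
RLE = "v1r2p3r4m1"


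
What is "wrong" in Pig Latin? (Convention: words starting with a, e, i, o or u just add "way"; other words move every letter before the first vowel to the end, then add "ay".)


Word: "wrong"
Starts with consonant(s) → move to end, add 'ay'
Consonant cluster: "wr"
Pig Latin = "ongwray"


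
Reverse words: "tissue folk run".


Original: "tissue folk run"
Words (1..n): tissue | folk | run
Reversed (n..1): run | folk | tissue
Result = "run folk tissue"


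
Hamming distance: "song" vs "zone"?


Comparing character by character (same length = 4):
  Pos 0: 's' vs 'z' !=
  Pos 1: 'o' vs 'o' =
  Pos 2: 'n' vs 'n' =
  Pos 3: 'g' vs 'e' !=
Hamming distance = 2


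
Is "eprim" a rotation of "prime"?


Word: "prime", Candidate: "eprim"
Method: check if candidate is substring of word+word
"primeprime" contains "eprim"? Yes
Is rotation = Yes


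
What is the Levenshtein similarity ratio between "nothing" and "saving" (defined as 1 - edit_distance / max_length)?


Word 1: "nothing" (length 7)
Word 2: "saving" (length 6)
One optimal edit sequence:
  1. delete 'n'  (+1)
  2. substitute 'o' -> 's'  (+1)
  3. substitute 't' -> 'a'  (+1)
  4. substitute 'h' -> 'v'  (+1)
  5. keep 'i'
  6. keep 'n'
  7. keep 'g'
Edit distance = 4
Max length = max(7, 6) = 7
Similarity = 1 - 4/7
= 0.4286


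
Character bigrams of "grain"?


Word: "grain" (length 5)
Number of bigrams = 5 - 2 + 1 = 4
  Position 0: "gr"
  Position 1: "ra"
  Position 2: "ai"
  Position 3: "in"
Bigrams = "gr", "ra", "ai", "in"


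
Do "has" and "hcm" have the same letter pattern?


Pattern of "has": [0, 1, 2]
Pattern of "hcm": [0, 1, 2]
Patterns match
Same pattern = Yes


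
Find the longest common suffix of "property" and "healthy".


Word 1: "property"
Word 2: "healthy"
Comparing from end:
  Pos -1: 'y' == 'y'
  Pos -2: 't' != 'h' (stop)
LCS = "y" (length 1)


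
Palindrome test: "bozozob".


Word: "bozozob"
Reversed: "bozozob"
Forward == Backward? bozozob == bozozob
Palindrome = Yes


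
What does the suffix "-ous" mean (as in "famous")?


Suffix: -ous
Example: famous = fame + -ous, with a spelling change
Meaning = having quality of


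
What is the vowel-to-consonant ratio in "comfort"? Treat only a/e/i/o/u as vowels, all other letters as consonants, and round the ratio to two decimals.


Word: "comfort"
Vowels (a,e,i,o,u): 2
Consonants: 5
Ratio = 2/5
= 0.40


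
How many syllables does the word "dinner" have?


Word: "dinner"
Syllable breakdown: din / ner
Counting: 2 parts
= 2 syllables


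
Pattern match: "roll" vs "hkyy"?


Pattern of "roll": [0, 1, 2, 2]
Pattern of "hkyy": [0, 1, 2, 2]
Patterns match
Same pattern = Yes


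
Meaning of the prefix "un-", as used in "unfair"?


Prefix: un-
As in: unfair -> un- + fair
Meaning = not / reverse


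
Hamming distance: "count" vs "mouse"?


Comparing character by character (same length = 5):
  Pos 0: 'c' vs 'm' !=
  Pos 1: 'o' vs 'o' =
  Pos 2: 'u' vs 'u' =
  Pos 3: 'n' vs 's' !=
  Pos 4: 't' vs 'e' !=
Hamming distance = 3


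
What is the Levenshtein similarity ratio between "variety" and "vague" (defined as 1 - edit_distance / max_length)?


Word 1: "variety" (length 7)
Word 2: "vague" (length 5)
One optimal edit sequence:
  1. keep 'v'
  2. keep 'a'
  3. substitute 'r' -> 'g'  (+1)
  4. substitute 'i' -> 'u'  (+1)
  5. keep 'e'
  6. delete 't'  (+1)
  7. delete 'y'  (+1)
Edit distance = 4
Max length = max(7, 5) = 7
Similarity = 1 - 4/7
= 0.4286


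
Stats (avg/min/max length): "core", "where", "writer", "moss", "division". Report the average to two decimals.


Lengths: "core"=4, "where"=5, "writer"=6, "moss"=4, "division"=8
Sum = 27, Count = 5
Average = 27/5 = 5.40
= avg=5.40, min=4, max=8


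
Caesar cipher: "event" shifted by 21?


Word: "event"
Shift: 21
Each letter → (letter + shift) mod 26:
  'e' (4) + 21 = 25 → 'z'
  'v' (21) + 21 = 16 → 'q'
  'e' (4) + 21 = 25 → 'z'
  'n' (13) + 21 = 8 → 'i'
  't' (19) + 21 = 14 → 'o'
Result = "zqzio"


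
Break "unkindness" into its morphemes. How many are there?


Word: "unkindness"
Morphemes: un- + kind + -ness
Each morpheme carries meaning
= 3 morphemes


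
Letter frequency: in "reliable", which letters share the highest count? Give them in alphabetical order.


Word: "reliable"
Letter counts:
  'a': 1
  'b': 1
  'e': 2
  'i': 1
  'l': 2
  'r': 1
Maximum count = 2
Most frequent = 'e', 'l' (2 times each)


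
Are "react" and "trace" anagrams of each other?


Word 1: "react" → sorted: acert
Word 2: "trace" → sorted: acert
Same letters? acert == acert
Anagram = Yes


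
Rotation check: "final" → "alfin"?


Word: "final", Candidate: "alfin"
Method: check if candidate is substring of word+word
"finalfinal" contains "alfin"? Yes
Is rotation = Yes


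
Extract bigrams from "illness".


Word: "illness" (length 7)
Number of bigrams = 7 - 2 + 1 = 6
  Position 0: "il"
  Position 1: "ll"
  Position 2: "ln"
  Position 3: "ne"
  Position 4: "es"
  Position 5: "ss"
Bigrams = "il", "ll", "ln", "ne", "es", "ss"


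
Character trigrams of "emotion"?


Word: "emotion" (length 7)
Number of trigrams = 7 - 3 + 1 = 5
  Position 0: "emo"
  Position 1: "mot"
  Position 2: "oti"
  Position 3: "tio"
  Position 4: "ion"
Trigrams = "emo", "mot", "oti", "tio", "ion"


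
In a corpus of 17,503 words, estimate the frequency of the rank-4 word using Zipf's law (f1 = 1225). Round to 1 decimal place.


Zipf's law: f(r) = f(1) / r
f(1) = 1225
f(4) = 1225 / 4
= 306.3 occurrences


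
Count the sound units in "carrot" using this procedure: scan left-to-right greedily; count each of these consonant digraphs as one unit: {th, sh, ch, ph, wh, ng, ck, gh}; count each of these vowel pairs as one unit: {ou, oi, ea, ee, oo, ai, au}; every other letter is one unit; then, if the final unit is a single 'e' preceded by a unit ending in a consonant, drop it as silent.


Word: "carrot" (6 letters)
Left-to-right scan:
  1. 'c' (letter)
  2. 'a' (letter)
  3. 'r' (letter)
  4. 'r' (letter)
  5. 'o' (letter)
  6. 't' (letter)
Units from scan: 6
Sound units = 6 units


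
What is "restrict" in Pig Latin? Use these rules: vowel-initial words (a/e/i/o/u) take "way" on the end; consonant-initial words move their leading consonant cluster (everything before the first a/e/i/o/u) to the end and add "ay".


Word: "restrict"
Starts with consonant(s) → move to end, add 'ay'
Consonant cluster: "r"
Pig Latin = "estrictray"


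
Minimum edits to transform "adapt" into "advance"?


Word 1: "adapt" (length 5)
Word 2: "advance" (length 7)
One optimal edit sequence (insert/delete/substitute each cost 1):
  1. keep 'a'
  2. keep 'd'
  3. insert 'v'  (+1)
  4. keep 'a'
  5. insert 'n'  (+1)
  6. substitute 'p' -> 'c'  (+1)
  7. substitute 't' -> 'e'  (+1)
Total edit operations: 4
Edit distance = 4


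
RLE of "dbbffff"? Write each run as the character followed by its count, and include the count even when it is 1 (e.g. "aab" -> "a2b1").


String: "dbbffff"
Scanning for consecutive runs:
  'd' x 1
  'b' x 2
  'f' x 4
RLE = "d1b2f4"


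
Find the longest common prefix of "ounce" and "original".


Word 1: "ounce"
Word 2: "original"
Comparing from start:
  Pos 0: 'o' == 'o'
  Pos 1: 'u' != 'r' (stop)
LCP = "o" (length 1)


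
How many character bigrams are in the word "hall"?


Word: "hall" (length 4)
Number of 2-grams = length - 2 + 1 = 4 - 2 + 1
= 3


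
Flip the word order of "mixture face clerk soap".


Original: "mixture face clerk soap"
Words (1..n): mixture | face | clerk | soap
Reversed (n..1): soap | clerk | face | mixture
Result = "soap clerk face mixture"


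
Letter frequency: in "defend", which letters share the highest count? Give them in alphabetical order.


Word: "defend"
Letter counts:
  'd': 2
  'e': 2
  'f': 1
  'n': 1
Maximum count = 2
Most frequent = 'd', 'e' (2 times each)


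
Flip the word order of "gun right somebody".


Original: "gun right somebody"
Words (1..n): gun | right | somebody
Reversed (n..1): somebody | right | gun
Result = "somebody right gun"


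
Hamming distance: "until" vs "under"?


Comparing character by character (same length = 5):
  Pos 0: 'u' vs 'u' =
  Pos 1: 'n' vs 'n' =
  Pos 2: 't' vs 'd' !=
  Pos 3: 'i' vs 'e' !=
  Pos 4: 'l' vs 'r' !=
Hamming distance = 3


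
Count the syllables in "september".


Word: "september"
Syllable breakdown: sep · tem · ber
Counting: 3 parts
= 3 syllables


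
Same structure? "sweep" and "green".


Pattern of "sweep": [0, 1, 2, 2, 3]
Pattern of "green": [0, 1, 2, 2, 3]
Patterns match
Same pattern = Yes


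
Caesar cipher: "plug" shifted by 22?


Word: "plug"
Shift: 22
Each letter → (letter + shift) mod 26:
  'p' (15) + 22 = 11 → 'l'
  'l' (11) + 22 = 7 → 'h'
  'u' (20) + 22 = 16 → 'q'
  'g' (6) + 22 = 2 → 'c'
Result = "lhqc"


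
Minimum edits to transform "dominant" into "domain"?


Word 1: "dominant" (length 8)
Word 2: "domain" (length 6)
One optimal edit sequence (insert/delete/substitute each cost 1):
  1. keep 'd'
  2. keep 'o'
  3. keep 'm'
  4. delete 'i'  (+1)
  5. delete 'n'  (+1)
  6. keep 'a'
  7. substitute 'n' -> 'i'  (+1)
  8. substitute 't' -> 'n'  (+1)
Total edit operations: 4
Edit distance = 4


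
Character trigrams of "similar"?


Word: "similar" (length 7)
Number of trigrams = 7 - 3 + 1 = 5
  Position 0: "sim"
  Position 1: "imi"
  Position 2: "mil"
  Position 3: "ila"
  Position 4: "lar"
Trigrams = "sim", "imi", "mil", "ila", "lar"


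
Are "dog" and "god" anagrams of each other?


Word 1: "dog" → sorted: dgo
Word 2: "god" → sorted: dgo
Same letters? dgo == dgo
Anagram = Yes


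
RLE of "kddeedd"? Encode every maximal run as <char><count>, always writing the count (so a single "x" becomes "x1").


String: "kddeedd"
Scanning for consecutive runs:
  'k' x 1
  'd' x 2
  'e' x 2
  'd' x 2
RLE = "k1d2e2d2"


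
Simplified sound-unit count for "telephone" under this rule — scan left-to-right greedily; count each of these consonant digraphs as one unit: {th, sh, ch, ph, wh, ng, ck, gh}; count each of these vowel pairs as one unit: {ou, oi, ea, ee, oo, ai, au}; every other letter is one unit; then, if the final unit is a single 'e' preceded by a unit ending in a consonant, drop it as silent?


Word: "telephone" (9 letters)
Left-to-right scan:
  (1) 't' (letter)
  (2) 'e' (letter)
  (3) 'l' (letter)
  (4) 'e' (letter)
  (5) 'ph' (digraph)
  (6) 'o' (letter)
  (7) 'n' (letter)
  (8) 'e' (letter)
Units from scan: 8
Final unit is 'e' after a consonant -> drop as silent (-1)
Sound units = 7 units
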